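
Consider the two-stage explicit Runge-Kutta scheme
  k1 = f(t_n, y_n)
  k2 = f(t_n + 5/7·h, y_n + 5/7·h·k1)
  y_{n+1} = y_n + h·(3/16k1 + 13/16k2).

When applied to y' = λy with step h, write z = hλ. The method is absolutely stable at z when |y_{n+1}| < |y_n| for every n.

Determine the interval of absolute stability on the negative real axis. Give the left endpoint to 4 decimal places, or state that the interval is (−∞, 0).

With y'=λy (z=hλ):
  k1=λy_n ⇒ h·k1=z·y_n;  k2=λ(1+5/7z)y_n ⇒ h·k2=z(1+5/7z)y_n
  y_{n+1}/y_n = 1 + 3/16z + 13/16z(1+5/7z) = 1 + z + 65/112z²
  so R(z) = 1 + z + 65/112z².

Find x<0 with |R(x)|<1.
x=-1.61: |R|=0.8943
R=1: x+65/112x²=0 ⇒ x=−112/65=-1.7231; min R=1−1/(4·65/112)=0.5692>−1
Confirm numerically:
  x=-1.551: |R|=0.84511 <1
  x=-1.305: |R|=0.68336 <1
  x=-0.758: |R|=0.57545 <1
  x=-2.023: |R|=1.35213 >1
  x=-1.905: |R|=1.20113 >1
So |R|<1 on (-1.7231, 0).

z∈(-1.7231,0).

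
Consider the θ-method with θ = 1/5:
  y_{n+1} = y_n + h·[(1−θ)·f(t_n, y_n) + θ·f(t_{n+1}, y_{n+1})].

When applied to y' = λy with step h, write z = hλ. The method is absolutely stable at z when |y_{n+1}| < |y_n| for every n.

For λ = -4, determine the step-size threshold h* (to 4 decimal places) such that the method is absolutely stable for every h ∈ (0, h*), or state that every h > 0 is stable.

(-3.3333,0); λ=-4 ⇒ h* = (10/3)/4 = 0.8333.

Set f=λy, z=hλ:
  y_{n+1} = y_n + z·[4/5·y_n + 1/5·y_{n+1}] ⇒ (1 − 1/5z)y_{n+1} = (1 + 4/5z)y_n
  R(z) = (1 + 4/5z)/(1 − 1/5z).

Boundary: |R(x)|=1, x<0.
x=-0.8: |R|=0.3103
R=−1: 1+4/5x = −1+1/5x ⇒ -3/5x=2 ⇒ x=2/(-3/5)=-3.3333
Confirm numerically:
  x=-3.226: |R|=0.96086 <1
  x=-3.092: |R|=0.91053 <1
  x=-1.754: |R|=0.29849 <1
  x=-1.553: |R|=0.18495 <1
  x=-3.805: |R|=1.16070 >1
  x=-3.522: |R|=1.06642 >1
Stable set (-3.3333, 0).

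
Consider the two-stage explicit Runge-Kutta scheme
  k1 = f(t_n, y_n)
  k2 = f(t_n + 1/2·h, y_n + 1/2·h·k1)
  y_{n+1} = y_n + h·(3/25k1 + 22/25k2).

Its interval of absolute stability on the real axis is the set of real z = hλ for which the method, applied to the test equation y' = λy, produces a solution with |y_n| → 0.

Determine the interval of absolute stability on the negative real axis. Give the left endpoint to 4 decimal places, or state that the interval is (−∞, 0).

Test eqn y'=λy, z=hλ:
  k1=λy_n ⇒ h·k1=z·y_n;  k2=λ(1+1/2z)y_n ⇒ h·k2=z(1+1/2z)y_n
  y_{n+1}/y_n = 1 + 3/25z + 22/25z(1+1/2z) = 1 + z + 11/25z²
  so R(z) = 1 + z + 11/25z².

Solve |R(x)|<1 on ℝ⁻.
x=-0.51: |R|=0.6044
R=1: x+11/25x²=0 ⇒ x=−25/11=-2.2727; min R=1−1/(4·11/25)=0.4318>−1
Confirm numerically:
  x=-1.592: |R|=0.52316 <1
  x=-1.508: |R|=0.49259 <1
  x=-1.338: |R|=0.44971 <1
  x=-0.942: |R|=0.44844 <1
  x=-2.316: |R|=1.04410 >1
  x=-2.297: |R|=1.02453 >1
Stable set (-2.2727, 0).

z∈(-2.2727,0).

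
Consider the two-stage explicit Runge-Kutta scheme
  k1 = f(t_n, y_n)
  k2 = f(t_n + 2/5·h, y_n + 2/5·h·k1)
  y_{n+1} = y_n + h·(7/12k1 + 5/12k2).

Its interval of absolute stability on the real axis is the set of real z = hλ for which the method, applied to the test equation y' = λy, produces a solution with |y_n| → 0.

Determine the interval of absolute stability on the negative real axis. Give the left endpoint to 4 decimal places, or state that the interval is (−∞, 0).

(-6.0000, 0).

Set f=λy, z=hλ:
  k1=λy_n ⇒ h·k1=z·y_n;  k2=λ(1+2/5z)y_n ⇒ h·k2=z(1+2/5z)y_n
  y_{n+1}/y_n = 1 + 7/12z + 5/12z(1+2/5z) = 1 + z + 1/6z²
  ⇒ R(z) = 1 + z + 1/6z².

Solve |R(x)|<1 on ℝ⁻.
x=-0.77: |R|=0.3288
R=1: x+1/6x²=0 ⇒ x=−6=-6.0000; min R=1−1/(4·1/6)=-0.5000>−1
Confirm numerically:
  x=-5.038: |R|=0.19224 <1
  x=-3.548: |R|=0.44995 <1
  x=-2.480: |R|=0.45493 <1
  x=-6.597: |R|=1.65640 >1
  x=-6.497: |R|=1.53817 >1
Interval (-6.0000, 0).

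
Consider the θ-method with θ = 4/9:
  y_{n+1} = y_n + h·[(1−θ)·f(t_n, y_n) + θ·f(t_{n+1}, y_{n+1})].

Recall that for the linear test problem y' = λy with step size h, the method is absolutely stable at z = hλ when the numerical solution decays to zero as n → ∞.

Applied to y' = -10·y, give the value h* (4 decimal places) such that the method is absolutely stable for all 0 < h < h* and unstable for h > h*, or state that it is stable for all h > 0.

(-18.0000,0); λ=-10 ⇒ h* = (18)/10 = 1.8000.

Test eqn y'=λy, z=hλ:
  y_{n+1} = y_n + z·[5/9·y_n + 4/9·y_{n+1}] ⇒ (1 − 4/9z)y_{n+1} = (1 + 5/9z)y_n
  R(z) = (1 + 5/9z)/(1 − 4/9z).

Find x<0 with |R(x)|<1.
x=-1.03: |R|=0.2934
R=−1: 1+5/9x = −1+4/9x ⇒ -1/9x=2 ⇒ x=2/(-1/9)=-18.0000
Confirm numerically:
  x=-14.548: |R|=0.94862 <1
  x=-14.373: |R|=0.94545 <1
  x=-13.560: |R|=0.92979 <1
  x=-9.957: |R|=0.83528 <1
  x=-18.530: |R|=1.00638 >1
  x=-18.218: |R|=1.00266 >1
Interval (-18.0000, 0).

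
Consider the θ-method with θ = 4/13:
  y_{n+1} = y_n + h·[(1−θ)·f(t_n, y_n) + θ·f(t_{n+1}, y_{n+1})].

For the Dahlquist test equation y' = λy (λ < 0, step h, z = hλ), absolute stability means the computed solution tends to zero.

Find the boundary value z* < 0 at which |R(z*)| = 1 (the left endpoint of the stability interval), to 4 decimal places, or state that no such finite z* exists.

With y'=λy (z=hλ):
  y_{n+1} = y_n + z·[9/13·y_n + 4/13·y_{n+1}] ⇒ (1 − 4/13z)y_{n+1} = (1 + 9/13z)y_n
  so R(z) = (1 + 9/13z)/(1 − 4/13z).

Find x<0 with |R(x)|<1.
x=-0.65: |R|=0.4583
R=−1: 1+9/13x = −1+4/13x ⇒ -5/13x=2 ⇒ x=2/(-5/13)=-5.2000
Confirm numerically:
  x=-5.075: |R|=0.98123 <1
  x=-4.808: |R|=0.93919 <1
  x=-3.999: |R|=0.79290 <1
  x=-3.957: |R|=0.78441 <1
  x=-5.540: |R|=1.04835 >1
  x=-5.474: |R|=1.03926 >1
So |R|<1 on (-5.2000, 0).

left endpoint -5.2000.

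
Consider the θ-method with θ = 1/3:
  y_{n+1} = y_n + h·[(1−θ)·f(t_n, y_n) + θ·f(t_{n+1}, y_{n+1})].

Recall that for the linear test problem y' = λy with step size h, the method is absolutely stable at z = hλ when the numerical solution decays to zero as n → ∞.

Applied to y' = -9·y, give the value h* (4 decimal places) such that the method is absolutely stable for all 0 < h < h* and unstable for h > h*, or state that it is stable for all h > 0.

On y'=λy, z=hλ:
  y_{n+1} = y_n + z·[2/3·y_n + 1/3·y_{n+1}] ⇒ (1 − 1/3z)y_{n+1} = (1 + 2/3z)y_n
  R(z) = (1 + 2/3z)/(1 − 1/3z).

Find x<0 with |R(x)|<1.
x=-0.57: |R|=0.5210
R=−1: 1+2/3x = −1+1/3x ⇒ -1/3x=2 ⇒ x=2/(-1/3)=-6.0000
Confirm numerically:
  x=-5.976: |R|=0.99733 <1
  x=-5.014: |R|=0.87697 <1
  x=-4.512: |R|=0.80192 <1
  x=-4.166: |R|=0.74407 <1
  x=-6.532: |R|=1.05581 >1
  x=-6.426: |R|=1.04519 >1
Stable set (-6.0000, 0).

(-6.0000,0); λ=-9 ⇒ h* = (6)/9 = 0.6667.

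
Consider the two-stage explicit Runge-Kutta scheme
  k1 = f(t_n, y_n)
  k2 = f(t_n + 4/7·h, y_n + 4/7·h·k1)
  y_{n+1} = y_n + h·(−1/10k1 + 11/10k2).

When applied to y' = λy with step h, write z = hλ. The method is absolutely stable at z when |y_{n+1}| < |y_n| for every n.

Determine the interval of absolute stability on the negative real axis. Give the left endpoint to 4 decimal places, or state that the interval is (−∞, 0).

On y'=λy, z=hλ:
  k1=λy_n ⇒ h·k1=z·y_n;  k2=λ(1+4/7z)y_n ⇒ h·k2=z(1+4/7z)y_n
  y_{n+1}/y_n = 1 − 1/10z + 11/10z(1+4/7z) = 1 + z + 22/35z²
  ⇒ R(z) = 1 + z + 22/35z².

Boundary: |R(x)|=1, x<0.
x=-0.43: |R|=0.6862
R=1: x+22/35x²=0 ⇒ x=−35/22=-1.5909; min R=1−1/(4·22/35)=0.6023>−1
Confirm numerically:
  x=-1.489: |R|=0.90462 <1
  x=-0.765: |R|=0.60286 <1
  x=-0.685: |R|=0.60994 <1
  x=-0.658: |R|=0.61415 <1
  x=-2.038: |R|=1.57274 >1
  x=-1.686: |R|=1.10077 >1
Interval (-1.5909, 0).

(-1.5909, 0).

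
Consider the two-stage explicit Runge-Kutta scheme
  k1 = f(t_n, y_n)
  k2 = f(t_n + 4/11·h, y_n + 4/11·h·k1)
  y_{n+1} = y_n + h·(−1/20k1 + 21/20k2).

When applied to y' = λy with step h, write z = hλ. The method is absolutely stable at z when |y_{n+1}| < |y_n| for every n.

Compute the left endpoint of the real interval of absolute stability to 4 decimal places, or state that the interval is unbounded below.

Set f=λy, z=hλ:
  k1=λy_n ⇒ h·k1=z·y_n;  k2=λ(1+4/11z)y_n ⇒ h·k2=z(1+4/11z)y_n
  y_{n+1}/y_n = 1 − 1/20z + 21/20z(1+4/11z) = 1 + z + 21/55z²
  Hence R(z) = 1 + z + 21/55z².

Find x<0 with |R(x)|<1.
x=-1.58: |R|=0.3732
R=1: x+21/55x²=0 ⇒ x=−55/21=-2.6190; min R=1−1/(4·21/55)=0.3452>−1
Confirm numerically:
  x=-2.308: |R|=0.72589 <1
  x=-1.958: |R|=0.50580 <1
  x=-1.610: |R|=0.37971 <1
  x=-1.420: |R|=0.34990 <1
  x=-3.112: |R|=1.58573 >1
  x=-3.100: |R|=1.56927 >1
Interval (-2.6190, 0).

z* = -2.6190.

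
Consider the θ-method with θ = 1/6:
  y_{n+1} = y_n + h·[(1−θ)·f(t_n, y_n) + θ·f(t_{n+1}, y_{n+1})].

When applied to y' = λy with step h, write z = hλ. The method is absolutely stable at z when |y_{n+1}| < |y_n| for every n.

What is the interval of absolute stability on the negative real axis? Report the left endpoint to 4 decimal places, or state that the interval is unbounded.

z∈(-3.0000,0).

On y'=λy, z=hλ:
  y_{n+1} = y_n + z·[5/6·y_n + 1/6·y_{n+1}] ⇒ (1 − 1/6z)y_{n+1} = (1 + 5/6z)y_n
  so R(z) = (1 + 5/6z)/(1 − 1/6z).

Boundary: |R(x)|=1, x<0.
x=-1.36: |R|=0.1087
R=−1: 1+5/6x = −1+1/6x ⇒ -2/3x=2 ⇒ x=2/(-2/3)=-3.0000
Confirm numerically:
  x=-2.842: |R|=0.92852 <1
  x=-2.128: |R|=0.57087 <1
  x=-1.654: |R|=0.29658 <1
  x=-3.288: |R|=1.12403 >1
  x=-3.138: |R|=1.06041 >1
Interval (-3.0000, 0).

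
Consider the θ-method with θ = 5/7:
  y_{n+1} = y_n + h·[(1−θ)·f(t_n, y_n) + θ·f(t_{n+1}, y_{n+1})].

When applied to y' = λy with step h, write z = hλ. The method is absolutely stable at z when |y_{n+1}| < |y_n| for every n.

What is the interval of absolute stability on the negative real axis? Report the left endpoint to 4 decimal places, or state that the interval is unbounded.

interval (−∞, 0).

With y'=λy (z=hλ):
  y_{n+1} = y_n + z·[2/7·y_n + 5/7·y_{n+1}] ⇒ (1 − 5/7z)y_{n+1} = (1 + 2/7z)y_n
  ⇒ R(z) = (1 + 2/7z)/(1 − 5/7z).

Find x<0 with |R(x)|<1.
x=-1.61: |R|=0.2512
x=-2: |R|=0.1765
x=-10: |R|=0.2281
x=-100: |R|=0.3807
θ=5/7≥1/2 ⇒ |1+2/7x|<|1−5/7x| ∀x<0 ⇒ unbounded interval.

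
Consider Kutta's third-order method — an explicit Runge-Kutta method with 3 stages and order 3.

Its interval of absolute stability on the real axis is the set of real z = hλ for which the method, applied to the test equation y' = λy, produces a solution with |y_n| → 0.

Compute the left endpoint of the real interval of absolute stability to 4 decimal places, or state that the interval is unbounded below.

With y'=λy (z=hλ):
  order 3, 3-stage ⇒ R(z)=1+z+z^2/2+z^3/6
  (e.g. R(-1.31)=0.17337, |R|=0.17337)

Need |R(x)|<1, x<0.
x=-1.31: |R|=0.1734
|R(-2.21)|=0.5669 |R(-0.8)|=0.4347
Bisect:
  x_lo=-2.9412 |R|=1.8564  x_hi=-0.1808 |R|=0.8345
  mid=-1.56102 |R|=0.02339 →hi
  mid=-2.25111 |R|=0.61861 →hi
  mid=-2.59616 |R|=1.14250 →lo
  mid=-2.42363 |R|=0.85937 →hi
  mid=-2.50990 |R|=0.99532 →hi
  mid=-2.55303 |R|=1.06747 →lo
  mid=-2.53146 |R|=1.03104 →lo
  mid=-2.52068 |R|=1.01309 →lo
  mid=-2.51529 |R|=1.00418 →lo
  ...
  [-2.51276,-2.51259] ⇒ x*=-2.5127
Stable set (-2.5127, 0).

left endpoint -2.5127.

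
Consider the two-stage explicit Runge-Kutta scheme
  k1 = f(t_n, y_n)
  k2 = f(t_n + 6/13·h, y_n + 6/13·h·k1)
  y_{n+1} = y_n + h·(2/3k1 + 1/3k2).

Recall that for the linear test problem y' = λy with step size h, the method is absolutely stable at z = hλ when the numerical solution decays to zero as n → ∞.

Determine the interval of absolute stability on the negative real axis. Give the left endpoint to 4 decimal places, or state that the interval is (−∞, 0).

On y'=λy, z=hλ:
  k1=λy_n ⇒ h·k1=z·y_n;  k2=λ(1+6/13z)y_n ⇒ h·k2=z(1+6/13z)y_n
  y_{n+1}/y_n = 1 + 2/3z + 1/3z(1+6/13z) = 1 + z + 2/13z²
  so R(z) = 1 + z + 2/13z².

Need |R(x)|<1, x<0.
x=-0.36: |R|=0.6599
R=1: x+2/13x²=0 ⇒ x=−13/2=-6.5000; min R=1−1/(4·2/13)=-0.6250>−1
Confirm numerically:
  x=-5.833: |R|=0.40144 <1
  x=-3.853: |R|=0.56906 <1
  x=-3.379: |R|=0.62244 <1
  x=-3.076: |R|=0.62034 <1
  x=-6.804: |R|=1.31822 >1
  x=-6.725: |R|=1.23279 >1
So |R|<1 on (-6.5000, 0).

(-6.5000, 0).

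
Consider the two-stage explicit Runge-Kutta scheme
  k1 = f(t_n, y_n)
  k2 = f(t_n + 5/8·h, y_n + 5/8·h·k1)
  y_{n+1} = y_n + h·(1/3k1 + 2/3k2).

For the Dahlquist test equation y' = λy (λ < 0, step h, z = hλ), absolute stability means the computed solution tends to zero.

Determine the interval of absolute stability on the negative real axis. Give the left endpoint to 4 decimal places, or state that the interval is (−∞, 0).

On y'=λy, z=hλ:
  k1=λy_n ⇒ h·k1=z·y_n;  k2=λ(1+5/8z)y_n ⇒ h·k2=z(1+5/8z)y_n
  y_{n+1}/y_n = 1 + 1/3z + 2/3z(1+5/8z) = 1 + z + 5/12z²
  R(z) = 1 + z + 5/12z².

Find x<0 with |R(x)|<1.
x=-1.61: |R|=0.4700
R=1: x+5/12x²=0 ⇒ x=−12/5=-2.4000; min R=1−1/(4·5/12)=0.4000>−1
Confirm numerically:
  x=-2.008: |R|=0.67203 <1
  x=-1.793: |R|=0.54652 <1
  x=-1.581: |R|=0.46048 <1
  x=-2.817: |R|=1.48945 >1
  x=-2.541: |R|=1.14928 >1
  x=-2.487: |R|=1.09015 >1
Interval (-2.4000, 0).

(-2.4000, 0).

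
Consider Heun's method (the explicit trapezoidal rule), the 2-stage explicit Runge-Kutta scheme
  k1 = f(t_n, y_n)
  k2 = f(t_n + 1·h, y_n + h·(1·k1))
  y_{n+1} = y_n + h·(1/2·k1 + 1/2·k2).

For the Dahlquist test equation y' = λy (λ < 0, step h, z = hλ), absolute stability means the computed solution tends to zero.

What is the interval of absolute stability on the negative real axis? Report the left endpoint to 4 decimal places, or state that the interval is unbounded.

Set f=λy, z=hλ:
  order 2, 2-stage ⇒ R(z)=1+z+z^2/2
  (e.g. R(-0.49)=0.63005, |R|=0.63005)

Solve |R(x)|<1 on ℝ⁻.
x=-0.49: |R|=0.6300
|R(-1.92)|=0.9232 |R(-1.47)|=0.6104
Bisect:
  x_lo=-2.7172 |R|=1.9744  x_hi=-0.0677 |R|=0.9346
  mid=-1.39244 |R|=0.57701 →hi
  mid=-2.05484 |R|=1.05634 →lo
  mid=-1.72364 |R|=0.76183 →hi
  mid=-1.88924 |R|=0.89537 →hi
  mid=-1.97204 |R|=0.97243 →hi
  mid=-2.01344 |R|=1.01353 →lo
  mid=-1.99274 |R|=0.99276 →hi
  mid=-2.00309 |R|=1.00309 →lo
  mid=-1.99791 |R|=0.99791 →hi
  mid=-2.00050 |R|=1.00050 →lo
  ...
  [-2.00001,-1.99985] ⇒ x*=-2.0000
Stable set (-2.0000, 0).

(-2.0000, 0).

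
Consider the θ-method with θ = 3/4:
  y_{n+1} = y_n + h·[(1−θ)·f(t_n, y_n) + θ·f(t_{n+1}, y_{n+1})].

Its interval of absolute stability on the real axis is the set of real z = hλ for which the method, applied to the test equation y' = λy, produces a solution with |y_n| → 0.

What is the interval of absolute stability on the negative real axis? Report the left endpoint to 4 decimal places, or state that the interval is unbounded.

Test eqn y'=λy, z=hλ:
  y_{n+1} = y_n + z·[1/4·y_n + 3/4·y_{n+1}] ⇒ (1 − 3/4z)y_{n+1} = (1 + 1/4z)y_n
  so R(z) = (1 + 1/4z)/(1 − 3/4z).

Find x<0 with |R(x)|<1.
x=-1.65: |R|=0.2626
x=-2: |R|=0.2000
x=-10: |R|=0.1765
x=-100: |R|=0.3158
θ=3/4≥1/2 ⇒ |1+1/4x|<|1−3/4x| ∀x<0 ⇒ unbounded interval.

interval (−∞, 0).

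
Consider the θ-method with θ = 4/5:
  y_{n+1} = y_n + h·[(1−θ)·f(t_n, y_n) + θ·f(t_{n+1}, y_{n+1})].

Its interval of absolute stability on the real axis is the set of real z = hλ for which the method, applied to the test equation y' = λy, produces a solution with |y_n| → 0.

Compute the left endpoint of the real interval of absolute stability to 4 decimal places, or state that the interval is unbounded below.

interval (−∞, 0).

Set f=λy, z=hλ:
  y_{n+1} = y_n + z·[1/5·y_n + 4/5·y_{n+1}] ⇒ (1 − 4/5z)y_{n+1} = (1 + 1/5z)y_n
  Hence R(z) = (1 + 1/5z)/(1 − 4/5z).

Boundary: |R(x)|=1, x<0.
x=-1.44: |R|=0.3309
x=-2: |R|=0.2308
x=-10: |R|=0.1111
x=-100: |R|=0.2346
θ=4/5≥1/2 ⇒ |1+1/5x|<|1−4/5x| ∀x<0 ⇒ unbounded interval.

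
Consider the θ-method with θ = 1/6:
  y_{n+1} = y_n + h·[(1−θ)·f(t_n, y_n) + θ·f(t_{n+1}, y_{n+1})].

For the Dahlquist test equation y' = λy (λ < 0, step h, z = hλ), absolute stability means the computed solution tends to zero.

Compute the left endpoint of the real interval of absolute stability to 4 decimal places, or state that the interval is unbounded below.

Set f=λy, z=hλ:
  y_{n+1} = y_n + z·[5/6·y_n + 1/6·y_{n+1}] ⇒ (1 − 1/6z)y_{n+1} = (1 + 5/6z)y_n
  Hence R(z) = (1 + 5/6z)/(1 − 1/6z).

Find x<0 with |R(x)|<1.
x=-0.95: |R|=0.1799
R=−1: 1+5/6x = −1+1/6x ⇒ -2/3x=2 ⇒ x=2/(-2/3)=-3.0000
Confirm numerically:
  x=-2.088: |R|=0.54896 <1
  x=-1.756: |R|=0.35843 <1
  x=-1.618: |R|=0.27435 <1
  x=-3.390: |R|=1.16613 >1
  x=-3.133: |R|=1.05825 >1
Stable set (-3.0000, 0).

left endpoint -3.0000.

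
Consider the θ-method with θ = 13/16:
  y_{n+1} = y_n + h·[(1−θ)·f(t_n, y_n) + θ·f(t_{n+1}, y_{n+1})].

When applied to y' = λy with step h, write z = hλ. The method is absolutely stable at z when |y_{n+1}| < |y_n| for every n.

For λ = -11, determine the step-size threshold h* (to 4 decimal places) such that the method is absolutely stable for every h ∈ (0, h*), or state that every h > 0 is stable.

Set f=λy, z=hλ:
  y_{n+1} = y_n + z·[3/16·y_n + 13/16·y_{n+1}] ⇒ (1 − 13/16z)y_{n+1} = (1 + 3/16z)y_n
  so R(z) = (1 + 3/16z)/(1 − 13/16z).

Solve |R(x)|<1 on ℝ⁻.
x=-0.57: |R|=0.6104
x=-2: |R|=0.2381
x=-10: |R|=0.0959
x=-100: |R|=0.2158
θ=13/16≥1/2 ⇒ |1+3/16x|<|1−13/16x| ∀x<0 ⇒ interval (−∞,0).

(−∞, 0) — no finite endpoint. Any h>0 works for λ=-11.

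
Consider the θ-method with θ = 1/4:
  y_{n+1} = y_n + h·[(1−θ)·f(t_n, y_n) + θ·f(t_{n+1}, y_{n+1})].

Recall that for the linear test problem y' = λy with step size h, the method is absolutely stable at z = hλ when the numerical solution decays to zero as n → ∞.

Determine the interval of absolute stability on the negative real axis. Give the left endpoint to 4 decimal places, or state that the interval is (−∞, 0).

(-4.0000, 0).

With y'=λy (z=hλ):
  y_{n+1} = y_n + z·[3/4·y_n + 1/4·y_{n+1}] ⇒ (1 − 1/4z)y_{n+1} = (1 + 3/4z)y_n
  R(z) = (1 + 3/4z)/(1 − 1/4z).

Solve |R(x)|<1 on ℝ⁻.
x=-0.32: |R|=0.7037
R=−1: 1+3/4x = −1+1/4x ⇒ -1/2x=2 ⇒ x=2/(-1/2)=-4.0000
Confirm numerically:
  x=-2.953: |R|=0.69884 <1
  x=-2.279: |R|=0.45182 <1
  x=-2.094: |R|=0.37447 <1
  x=-4.374: |R|=1.08932 >1
  x=-4.209: |R|=1.05092 >1
  x=-4.129: |R|=1.03174 >1
Stable set (-4.0000, 0).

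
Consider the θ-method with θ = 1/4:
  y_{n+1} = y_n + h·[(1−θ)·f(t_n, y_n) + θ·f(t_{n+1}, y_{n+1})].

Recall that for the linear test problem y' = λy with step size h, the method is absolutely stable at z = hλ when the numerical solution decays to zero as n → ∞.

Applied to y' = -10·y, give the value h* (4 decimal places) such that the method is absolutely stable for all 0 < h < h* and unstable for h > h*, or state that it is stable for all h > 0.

(-4.0000,0); λ=-10 ⇒ h* = (4)/10 = 0.4000.

Set f=λy, z=hλ:
  y_{n+1} = y_n + z·[3/4·y_n + 1/4·y_{n+1}] ⇒ (1 − 1/4z)y_{n+1} = (1 + 3/4z)y_n
  so R(z) = (1 + 3/4z)/(1 − 1/4z).

Solve |R(x)|<1 on ℝ⁻.
x=-0.94: |R|=0.2389
R=−1: 1+3/4x = −1+1/4x ⇒ -1/2x=2 ⇒ x=2/(-1/2)=-4.0000
Confirm numerically:
  x=-3.887: |R|=0.97135 <1
  x=-2.262: |R|=0.44491 <1
  x=-2.072: |R|=0.36495 <1
  x=-1.662: |R|=0.17414 <1
  x=-4.465: |R|=1.10986 >1
  x=-4.388: |R|=1.09251 >1
  x=-4.190: |R|=1.04640 >1
Interval (-4.0000, 0).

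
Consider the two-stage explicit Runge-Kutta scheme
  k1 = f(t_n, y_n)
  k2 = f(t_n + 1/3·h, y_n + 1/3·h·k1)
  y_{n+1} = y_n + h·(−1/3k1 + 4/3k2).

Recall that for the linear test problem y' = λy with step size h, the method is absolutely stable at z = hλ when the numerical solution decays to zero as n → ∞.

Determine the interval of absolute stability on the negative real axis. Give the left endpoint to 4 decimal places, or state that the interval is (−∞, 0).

z∈(-2.2500,0).

With y'=λy (z=hλ):
  k1=λy_n ⇒ h·k1=z·y_n;  k2=λ(1+1/3z)y_n ⇒ h·k2=z(1+1/3z)y_n
  y_{n+1}/y_n = 1 − 1/3z + 4/3z(1+1/3z) = 1 + z + 4/9z²
  R(z) = 1 + z + 4/9z².

Need |R(x)|<1, x<0.
x=-0.57: |R|=0.5744
R=1: x+4/9x²=0 ⇒ x=−9/4=-2.2500; min R=1−1/(4·4/9)=0.4375>−1
Confirm numerically:
  x=-1.678: |R|=0.57342 <1
  x=-1.545: |R|=0.51590 <1
  x=-1.432: |R|=0.47939 <1
  x=-1.081: |R|=0.43836 <1
  x=-2.839: |R|=1.74319 >1
  x=-2.278: |R|=1.02835 >1
So |R|<1 on (-2.2500, 0).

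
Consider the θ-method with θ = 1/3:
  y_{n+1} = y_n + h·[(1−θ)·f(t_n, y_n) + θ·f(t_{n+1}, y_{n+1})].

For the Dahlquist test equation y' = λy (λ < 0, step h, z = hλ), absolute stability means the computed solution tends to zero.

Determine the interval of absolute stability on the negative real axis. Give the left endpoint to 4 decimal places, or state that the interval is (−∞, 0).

z∈(-6.0000,0).

On y'=λy, z=hλ:
  y_{n+1} = y_n + z·[2/3·y_n + 1/3·y_{n+1}] ⇒ (1 − 1/3z)y_{n+1} = (1 + 2/3z)y_n
  so R(z) = (1 + 2/3z)/(1 − 1/3z).

Find x<0 with |R(x)|<1.
x=-1.36: |R|=0.0642
R=−1: 1+2/3x = −1+1/3x ⇒ -1/3x=2 ⇒ x=2/(-1/3)=-6.0000
Confirm numerically:
  x=-5.570: |R|=0.94982 <1
  x=-5.212: |R|=0.90404 <1
  x=-4.256: |R|=0.75965 <1
  x=-3.327: |R|=0.57752 <1
  x=-6.584: |R|=1.06093 >1
  x=-6.282: |R|=1.03038 >1
  x=-6.180: |R|=1.01961 >1
So |R|<1 on (-6.0000, 0).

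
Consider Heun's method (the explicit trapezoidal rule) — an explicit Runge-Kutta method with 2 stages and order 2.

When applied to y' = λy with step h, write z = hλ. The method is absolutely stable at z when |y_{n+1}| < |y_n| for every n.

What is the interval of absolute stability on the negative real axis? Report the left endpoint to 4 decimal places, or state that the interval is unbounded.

Test eqn y'=λy, z=hλ:
  order 2, 2-stage ⇒ R(z)=1+z+z^2/2
  (e.g. R(-1.21)=0.52205, |R|=0.52205)

Need |R(x)|<1, x<0.
x=-1.21: |R|=0.5221
|R(-2.01)|=1.0100 |R(-1.75)|=0.7812 |R(-1.37)|=0.5685
Bisect:
  x_lo=-2.6196 |R|=1.8115  x_hi=-0.1068 |R|=0.8989
  mid=-1.36317 |R|=0.56595 →hi
  mid=-1.99137 |R|=0.99141 →hi
  mid=-2.30547 |R|=1.35212 →lo
  mid=-2.14842 |R|=1.15943 →lo
  mid=-2.06989 |R|=1.07234 →lo
  mid=-2.03063 |R|=1.03110 →lo
  mid=-2.01100 |R|=1.01106 →lo
  mid=-2.00118 |R|=1.00118 →lo
  mid=-1.99628 |R|=0.99628 →hi
  mid=-1.99873 |R|=0.99873 →hi
  ...
  [-2.00011,-1.99996] ⇒ x*=-2.0000
Stable set (-2.0000, 0).

z∈(-2.0000,0).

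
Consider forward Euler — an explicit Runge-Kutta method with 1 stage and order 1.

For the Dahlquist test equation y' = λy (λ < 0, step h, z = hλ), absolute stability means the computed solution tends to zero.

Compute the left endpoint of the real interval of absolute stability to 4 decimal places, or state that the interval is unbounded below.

z* = -2.0000.

Test eqn y'=λy, z=hλ:
  order 1, 1-stage ⇒ R(z)=1+z
  (e.g. R(-1.43)=-0.43000, |R|=0.43000)

Boundary: |R(x)|=1, x<0.
x=-1.43: |R|=0.4300
|R(-1.73)|=0.7300 |R(-1.47)|=0.4700 |R(-0.54)|=0.4600
Bisect:
  x_lo=-2.3404 |R|=1.3404  x_hi=-0.1309 |R|=0.8691
  mid=-1.23566 |R|=0.23566 →hi
  mid=-1.78805 |R|=0.78805 →hi
  mid=-2.06424 |R|=1.06424 →lo
  mid=-1.92614 |R|=0.92614 →hi
  mid=-1.99519 |R|=0.99519 →hi
  mid=-2.02972 |R|=1.02972 →lo
  mid=-2.01245 |R|=1.01245 →lo
  mid=-2.00382 |R|=1.00382 →lo
  ...
  [-2.00005,-1.99991] ⇒ x*=-2.0000
So |R|<1 on (-2.0000, 0).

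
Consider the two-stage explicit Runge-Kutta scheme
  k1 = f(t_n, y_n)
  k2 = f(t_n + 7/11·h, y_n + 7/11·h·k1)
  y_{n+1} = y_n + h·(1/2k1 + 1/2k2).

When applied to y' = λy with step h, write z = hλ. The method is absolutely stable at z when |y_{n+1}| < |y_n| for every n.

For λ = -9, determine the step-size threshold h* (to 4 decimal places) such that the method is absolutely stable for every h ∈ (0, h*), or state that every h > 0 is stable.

(-3.1429,0); λ=-9 ⇒ h* = (22/7)/9 = 0.3492.

On y'=λy, z=hλ:
  k1=λy_n ⇒ h·k1=z·y_n;  k2=λ(1+7/11z)y_n ⇒ h·k2=z(1+7/11z)y_n
  y_{n+1}/y_n = 1 + 1/2z + 1/2z(1+7/11z) = 1 + z + 7/22z²
  Hence R(z) = 1 + z + 7/22z².

Boundary: |R(x)|=1, x<0.
x=-1.76: |R|=0.2256
R=1: x+7/22x²=0 ⇒ x=−22/7=-3.1429; min R=1−1/(4·7/22)=0.2143>−1
Confirm numerically:
  x=-2.605: |R|=0.55419 <1
  x=-2.445: |R|=0.45710 <1
  x=-1.898: |R|=0.24822 <1
  x=-1.469: |R|=0.21762 <1
  x=-3.653: |R|=1.59295 >1
  x=-3.352: |R|=1.22306 >1
Interval (-3.1429, 0).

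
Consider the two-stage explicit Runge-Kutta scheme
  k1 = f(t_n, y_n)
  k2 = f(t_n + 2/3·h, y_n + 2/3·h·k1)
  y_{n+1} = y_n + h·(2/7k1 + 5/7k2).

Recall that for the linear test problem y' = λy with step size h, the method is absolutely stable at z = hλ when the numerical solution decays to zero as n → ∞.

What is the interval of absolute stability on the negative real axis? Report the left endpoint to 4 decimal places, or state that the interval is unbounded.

Test eqn y'=λy, z=hλ:
  k1=λy_n ⇒ h·k1=z·y_n;  k2=λ(1+2/3z)y_n ⇒ h·k2=z(1+2/3z)y_n
  y_{n+1}/y_n = 1 + 2/7z + 5/7z(1+2/3z) = 1 + z + 10/21z²
  so R(z) = 1 + z + 10/21z².

Solve |R(x)|<1 on ℝ⁻.
x=-0.95: |R|=0.4798
R=1: x+10/21x²=0 ⇒ x=−21/10=-2.1000; min R=1−1/(4·10/21)=0.4750>−1
Confirm numerically:
  x=-1.431: |R|=0.54412 <1
  x=-1.198: |R|=0.48543 <1
  x=-1.052: |R|=0.47500 <1
  x=-0.873: |R|=0.48992 <1
  x=-2.352: |R|=1.28224 >1
  x=-2.327: |R|=1.25154 >1
  x=-2.257: |R|=1.16874 >1
So |R|<1 on (-2.1000, 0).

(-2.1000, 0).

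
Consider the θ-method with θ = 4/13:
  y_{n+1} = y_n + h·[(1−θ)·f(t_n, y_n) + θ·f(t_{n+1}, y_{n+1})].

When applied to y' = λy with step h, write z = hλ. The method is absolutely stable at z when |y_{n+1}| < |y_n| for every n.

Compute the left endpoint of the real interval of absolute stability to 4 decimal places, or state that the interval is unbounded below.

z* = -5.2000.

With y'=λy (z=hλ):
  y_{n+1} = y_n + z·[9/13·y_n + 4/13·y_{n+1}] ⇒ (1 − 4/13z)y_{n+1} = (1 + 9/13z)y_n
  so R(z) = (1 + 9/13z)/(1 − 4/13z).

Boundary: |R(x)|=1, x<0.
x=-1.41: |R|=0.0166
R=−1: 1+9/13x = −1+4/13x ⇒ -5/13x=2 ⇒ x=2/(-5/13)=-5.2000
Confirm numerically:
  x=-5.142: |R|=0.99136 <1
  x=-3.744: |R|=0.73978 <1
  x=-2.971: |R|=0.55212 <1
  x=-2.170: |R|=0.30120 <1
  x=-5.777: |R|=1.07990 >1
  x=-5.389: |R|=1.02735 >1
  x=-5.249: |R|=1.00721 >1
Interval (-5.2000, 0).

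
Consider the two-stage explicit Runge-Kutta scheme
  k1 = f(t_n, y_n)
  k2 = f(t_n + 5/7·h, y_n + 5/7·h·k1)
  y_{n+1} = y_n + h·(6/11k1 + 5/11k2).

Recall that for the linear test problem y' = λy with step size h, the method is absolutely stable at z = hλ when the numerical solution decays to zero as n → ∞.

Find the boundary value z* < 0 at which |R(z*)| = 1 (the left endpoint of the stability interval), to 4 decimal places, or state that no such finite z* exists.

On y'=λy, z=hλ:
  k1=λy_n ⇒ h·k1=z·y_n;  k2=λ(1+5/7z)y_n ⇒ h·k2=z(1+5/7z)y_n
  y_{n+1}/y_n = 1 + 6/11z + 5/11z(1+5/7z) = 1 + z + 25/77z²
  Hence R(z) = 1 + z + 25/77z².

Find x<0 with |R(x)|<1.
x=-1.07: |R|=0.3017
R=1: x+25/77x²=0 ⇒ x=−77/25=-3.0800; min R=1−1/(4·25/77)=0.2300>−1
Confirm numerically:
  x=-2.203: |R|=0.37272 <1
  x=-1.712: |R|=0.23961 <1
  x=-1.411: |R|=0.23540 <1
  x=-1.344: |R|=0.24247 <1
  x=-3.647: |R|=1.67138 >1
  x=-3.343: |R|=1.28546 >1
  x=-3.314: |R|=1.25178 >1
Interval (-3.0800, 0).

left endpoint -3.0800.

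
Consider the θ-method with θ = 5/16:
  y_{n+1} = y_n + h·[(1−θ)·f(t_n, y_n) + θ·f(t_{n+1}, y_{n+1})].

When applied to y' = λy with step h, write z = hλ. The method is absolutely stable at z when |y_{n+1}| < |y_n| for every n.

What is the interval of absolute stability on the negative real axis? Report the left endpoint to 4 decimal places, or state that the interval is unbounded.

With y'=λy (z=hλ):
  y_{n+1} = y_n + z·[11/16·y_n + 5/16·y_{n+1}] ⇒ (1 − 5/16z)y_{n+1} = (1 + 11/16z)y_n
  ⇒ R(z) = (1 + 11/16z)/(1 − 5/16z).

Boundary: |R(x)|=1, x<0.
x=-0.7: |R|=0.4256
R=−1: 1+11/16x = −1+5/16x ⇒ -3/8x=2 ⇒ x=2/(-3/8)=-5.3333
Confirm numerically:
  x=-5.115: |R|=0.96849 <1
  x=-2.742: |R|=0.47667 <1
  x=-2.433: |R|=0.38214 <1
  x=-5.627: |R|=1.03992 >1
  x=-5.435: |R|=1.01413 >1
  x=-5.366: |R|=1.00458 >1
Interval (-5.3333, 0).

z∈(-5.3333,0).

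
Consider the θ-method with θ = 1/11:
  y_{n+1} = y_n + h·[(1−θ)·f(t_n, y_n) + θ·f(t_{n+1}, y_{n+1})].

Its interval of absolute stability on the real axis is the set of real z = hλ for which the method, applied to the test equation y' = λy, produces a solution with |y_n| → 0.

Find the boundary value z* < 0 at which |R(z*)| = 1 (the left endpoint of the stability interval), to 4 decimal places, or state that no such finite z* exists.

With y'=λy (z=hλ):
  y_{n+1} = y_n + z·[10/11·y_n + 1/11·y_{n+1}] ⇒ (1 − 1/11z)y_{n+1} = (1 + 10/11z)y_n
  Hence R(z) = (1 + 10/11z)/(1 − 1/11z).

Boundary: |R(x)|=1, x<0.
x=-1.62: |R|=0.4120
R=−1: 1+10/11x = −1+1/11x ⇒ -9/11x=2 ⇒ x=2/(-9/11)=-2.4444
Confirm numerically:
  x=-2.117: |R|=0.77533 <1
  x=-1.641: |R|=0.42797 <1
  x=-1.481: |R|=0.30526 <1
  x=-2.746: |R|=1.19744 >1
  x=-2.628: |R|=1.12122 >1
  x=-2.577: |R|=1.08787 >1
Interval (-2.4444, 0).

z* = -2.4444.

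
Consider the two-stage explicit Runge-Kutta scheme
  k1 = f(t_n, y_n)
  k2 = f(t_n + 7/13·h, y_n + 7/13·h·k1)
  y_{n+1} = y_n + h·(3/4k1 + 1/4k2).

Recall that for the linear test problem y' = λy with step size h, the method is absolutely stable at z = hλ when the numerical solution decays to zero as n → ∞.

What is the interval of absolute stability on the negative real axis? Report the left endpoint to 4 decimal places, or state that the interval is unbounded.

(-7.4286, 0).

On y'=λy, z=hλ:
  k1=λy_n ⇒ h·k1=z·y_n;  k2=λ(1+7/13z)y_n ⇒ h·k2=z(1+7/13z)y_n
  y_{n+1}/y_n = 1 + 3/4z + 1/4z(1+7/13z) = 1 + z + 7/52z²
  R(z) = 1 + z + 7/52z².

Boundary: |R(x)|=1, x<0.
x=-1.03: |R|=0.1128
R=1: x+7/52x²=0 ⇒ x=−52/7=-7.4286; min R=1−1/(4·7/52)=-0.8571>−1
Confirm numerically:
  x=-6.545: |R|=0.22152 <1
  x=-5.793: |R|=0.27546 <1
  x=-4.534: |R|=0.76669 <1
  x=-3.238: |R|=0.82661 <1
  x=-8.022: |R|=1.64083 >1
  x=-7.971: |R|=1.58204 >1
  x=-7.709: |R|=1.29101 >1
Interval (-7.4286, 0).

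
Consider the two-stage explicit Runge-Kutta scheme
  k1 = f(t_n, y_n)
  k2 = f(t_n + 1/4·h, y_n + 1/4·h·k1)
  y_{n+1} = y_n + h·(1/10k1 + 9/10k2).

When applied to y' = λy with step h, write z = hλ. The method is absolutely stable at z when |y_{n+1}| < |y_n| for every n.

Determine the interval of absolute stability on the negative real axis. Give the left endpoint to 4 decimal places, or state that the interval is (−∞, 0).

With y'=λy (z=hλ):
  k1=λy_n ⇒ h·k1=z·y_n;  k2=λ(1+1/4z)y_n ⇒ h·k2=z(1+1/4z)y_n
  y_{n+1}/y_n = 1 + 1/10z + 9/10z(1+1/4z) = 1 + z + 9/40z²
  R(z) = 1 + z + 9/40z².

Solve |R(x)|<1 on ℝ⁻.
x=-0.53: |R|=0.5332
R=1: x+9/40x²=0 ⇒ x=−40/9=-4.4444; min R=1−1/(4·9/40)=-0.1111>−1
Confirm numerically:
  x=-3.955: |R|=0.56446 <1
  x=-2.499: |R|=0.09387 <1
  x=-2.352: |R|=0.10732 <1
  x=-5.032: |R|=1.66523 >1
  x=-4.806: |R|=1.39097 >1
  x=-4.787: |R|=1.36896 >1
So |R|<1 on (-4.4444, 0).

z∈(-4.4444,0).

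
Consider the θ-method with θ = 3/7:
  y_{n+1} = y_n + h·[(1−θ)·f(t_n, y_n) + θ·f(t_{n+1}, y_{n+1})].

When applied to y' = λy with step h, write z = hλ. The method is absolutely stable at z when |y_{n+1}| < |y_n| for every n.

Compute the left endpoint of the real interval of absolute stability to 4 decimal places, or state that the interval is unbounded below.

left endpoint -14.0000.

With y'=λy (z=hλ):
  y_{n+1} = y_n + z·[4/7·y_n + 3/7·y_{n+1}] ⇒ (1 − 3/7z)y_{n+1} = (1 + 4/7z)y_n
  R(z) = (1 + 4/7z)/(1 − 3/7z).

Boundary: |R(x)|=1, x<0.
x=-1.55: |R|=0.0687
R=−1: 1+4/7x = −1+3/7x ⇒ -1/7x=2 ⇒ x=2/(-1/7)=-14.0000
Confirm numerically:
  x=-10.961: |R|=0.92380 <1
  x=-8.119: |R|=0.81245 <1
  x=-7.297: |R|=0.76799 <1
  x=-6.200: |R|=0.69531 <1
  x=-14.512: |R|=1.01013 >1
  x=-14.165: |R|=1.00333 >1
  x=-14.161: |R|=1.00325 >1
Stable set (-14.0000, 0).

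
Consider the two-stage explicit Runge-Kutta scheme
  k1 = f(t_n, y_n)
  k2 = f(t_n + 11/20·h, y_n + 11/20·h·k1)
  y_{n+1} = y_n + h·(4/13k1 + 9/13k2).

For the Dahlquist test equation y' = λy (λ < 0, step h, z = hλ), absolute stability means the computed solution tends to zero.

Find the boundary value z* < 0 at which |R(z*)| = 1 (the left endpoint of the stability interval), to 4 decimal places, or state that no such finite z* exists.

Set f=λy, z=hλ:
  k1=λy_n ⇒ h·k1=z·y_n;  k2=λ(1+11/20z)y_n ⇒ h·k2=z(1+11/20z)y_n
  y_{n+1}/y_n = 1 + 4/13z + 9/13z(1+11/20z) = 1 + z + 99/260z²
  R(z) = 1 + z + 99/260z².

Solve |R(x)|<1 on ℝ⁻.
x=-0.39: |R|=0.6679
R=1: x+99/260x²=0 ⇒ x=−260/99=-2.6263; min R=1−1/(4·99/260)=0.3434>−1
Confirm numerically:
  x=-2.356: |R|=0.75755 <1
  x=-2.124: |R|=0.59379 <1
  x=-1.876: |R|=0.46407 <1
  x=-1.521: |R|=0.35989 <1
  x=-3.033: |R|=1.46973 >1
  x=-2.809: |R|=1.19545 >1
Stable set (-2.6263, 0).

z* = -2.6263.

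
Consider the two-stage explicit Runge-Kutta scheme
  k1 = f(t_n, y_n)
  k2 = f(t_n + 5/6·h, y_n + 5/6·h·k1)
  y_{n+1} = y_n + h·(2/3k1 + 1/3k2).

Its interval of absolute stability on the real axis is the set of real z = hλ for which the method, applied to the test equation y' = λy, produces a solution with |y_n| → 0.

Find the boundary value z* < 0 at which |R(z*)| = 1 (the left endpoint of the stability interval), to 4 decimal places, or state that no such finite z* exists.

z* = -3.6000.

Test eqn y'=λy, z=hλ:
  k1=λy_n ⇒ h·k1=z·y_n;  k2=λ(1+5/6z)y_n ⇒ h·k2=z(1+5/6z)y_n
  y_{n+1}/y_n = 1 + 2/3z + 1/3z(1+5/6z) = 1 + z + 5/18z²
  Hence R(z) = 1 + z + 5/18z².

Find x<0 with |R(x)|<1.
x=-1.2: |R|=0.2000
R=1: x+5/18x²=0 ⇒ x=−18/5=-3.6000; min R=1−1/(4·5/18)=0.1000>−1
Confirm numerically:
  x=-2.761: |R|=0.35653 <1
  x=-2.426: |R|=0.20885 <1
  x=-2.139: |R|=0.13192 <1
  x=-1.673: |R|=0.10448 <1
  x=-4.184: |R|=1.67874 >1
  x=-3.898: |R|=1.32267 >1
  x=-3.697: |R|=1.09961 >1
Stable set (-3.6000, 0).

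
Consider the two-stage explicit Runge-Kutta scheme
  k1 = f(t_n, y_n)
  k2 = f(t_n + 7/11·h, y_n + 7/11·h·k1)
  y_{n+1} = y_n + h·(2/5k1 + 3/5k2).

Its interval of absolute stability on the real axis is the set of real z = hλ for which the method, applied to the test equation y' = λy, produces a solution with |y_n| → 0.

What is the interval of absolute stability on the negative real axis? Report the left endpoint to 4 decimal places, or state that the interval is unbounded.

Set f=λy, z=hλ:
  k1=λy_n ⇒ h·k1=z·y_n;  k2=λ(1+7/11z)y_n ⇒ h·k2=z(1+7/11z)y_n
  y_{n+1}/y_n = 1 + 2/5z + 3/5z(1+7/11z) = 1 + z + 21/55z²
  so R(z) = 1 + z + 21/55z².

Boundary: |R(x)|=1, x<0.
x=-1.76: |R|=0.4227
R=1: x+21/55x²=0 ⇒ x=−55/21=-2.6190; min R=1−1/(4·21/55)=0.3452>−1
Confirm numerically:
  x=-2.105: |R|=0.58685 <1
  x=-1.870: |R|=0.46518 <1
  x=-1.668: |R|=0.39430 <1
  x=-1.103: |R|=0.36152 <1
  x=-2.956: |R|=1.38030 >1
  x=-2.897: |R|=1.30745 >1
  x=-2.782: |R|=1.17309 >1
So |R|<1 on (-2.6190, 0).

(-2.6190, 0).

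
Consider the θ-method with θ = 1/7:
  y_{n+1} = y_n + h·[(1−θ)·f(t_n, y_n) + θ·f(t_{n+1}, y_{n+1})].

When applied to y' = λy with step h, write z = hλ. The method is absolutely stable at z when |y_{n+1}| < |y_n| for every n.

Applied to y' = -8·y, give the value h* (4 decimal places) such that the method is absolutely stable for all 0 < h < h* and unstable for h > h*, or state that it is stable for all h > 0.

(-2.8000,0); λ=-8 ⇒ h* = (14/5)/8 = 0.3500.

Set f=λy, z=hλ:
  y_{n+1} = y_n + z·[6/7·y_n + 1/7·y_{n+1}] ⇒ (1 − 1/7z)y_{n+1} = (1 + 6/7z)y_n
  ⇒ R(z) = (1 + 6/7z)/(1 − 1/7z).

Find x<0 with |R(x)|<1.
x=-1.17: |R|=0.0024
R=−1: 1+6/7x = −1+1/7x ⇒ -5/7x=2 ⇒ x=2/(-5/7)=-2.8000
Confirm numerically:
  x=-2.731: |R|=0.96455 <1
  x=-2.606: |R|=0.89902 <1
  x=-2.254: |R|=0.70499 <1
  x=-1.519: |R|=0.24815 <1
  x=-3.159: |R|=1.17669 >1
  x=-3.123: |R|=1.15954 >1
  x=-3.094: |R|=1.14563 >1
Interval (-2.8000, 0).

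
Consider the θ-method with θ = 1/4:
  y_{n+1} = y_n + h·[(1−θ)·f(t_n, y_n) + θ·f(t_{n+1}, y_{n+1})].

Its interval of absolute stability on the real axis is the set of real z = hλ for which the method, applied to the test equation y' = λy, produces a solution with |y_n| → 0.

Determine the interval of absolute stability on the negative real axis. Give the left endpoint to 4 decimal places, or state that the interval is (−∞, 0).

Test eqn y'=λy, z=hλ:
  y_{n+1} = y_n + z·[3/4·y_n + 1/4·y_{n+1}] ⇒ (1 − 1/4z)y_{n+1} = (1 + 3/4z)y_n
  R(z) = (1 + 3/4z)/(1 − 1/4z).

Solve |R(x)|<1 on ℝ⁻.
x=-1.35: |R|=0.0093
R=−1: 1+3/4x = −1+1/4x ⇒ -1/2x=2 ⇒ x=2/(-1/2)=-4.0000
Confirm numerically:
  x=-3.906: |R|=0.97622 <1
  x=-3.056: |R|=0.73243 <1
  x=-1.909: |R|=0.29227 <1
  x=-4.297: |R|=1.07159 >1
  x=-4.289: |R|=1.06973 >1
Stable set (-4.0000, 0).

(-4.0000, 0).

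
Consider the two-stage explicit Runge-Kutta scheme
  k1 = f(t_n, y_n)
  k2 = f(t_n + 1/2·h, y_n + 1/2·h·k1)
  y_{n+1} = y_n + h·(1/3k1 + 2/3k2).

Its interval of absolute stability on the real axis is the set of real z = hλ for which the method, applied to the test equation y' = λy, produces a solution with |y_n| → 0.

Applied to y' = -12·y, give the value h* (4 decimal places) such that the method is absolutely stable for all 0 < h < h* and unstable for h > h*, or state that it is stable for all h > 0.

(-3.0000,0); λ=-12 ⇒ h* = (3)/12 = 0.2500.

On y'=λy, z=hλ:
  k1=λy_n ⇒ h·k1=z·y_n;  k2=λ(1+1/2z)y_n ⇒ h·k2=z(1+1/2z)y_n
  y_{n+1}/y_n = 1 + 1/3z + 2/3z(1+1/2z) = 1 + z + 1/3z²
  Hence R(z) = 1 + z + 1/3z².

Need |R(x)|<1, x<0.
x=-0.52: |R|=0.5701
R=1: x+1/3x²=0 ⇒ x=−3=-3.0000; min R=1−1/(4·1/3)=0.2500>−1
Confirm numerically:
  x=-2.525: |R|=0.60021 <1
  x=-2.308: |R|=0.46762 <1
  x=-1.967: |R|=0.32270 <1
  x=-1.547: |R|=0.25074 <1
  x=-3.564: |R|=1.67003 >1
  x=-3.348: |R|=1.38837 >1
  x=-3.249: |R|=1.26967 >1
So |R|<1 on (-3.0000, 0).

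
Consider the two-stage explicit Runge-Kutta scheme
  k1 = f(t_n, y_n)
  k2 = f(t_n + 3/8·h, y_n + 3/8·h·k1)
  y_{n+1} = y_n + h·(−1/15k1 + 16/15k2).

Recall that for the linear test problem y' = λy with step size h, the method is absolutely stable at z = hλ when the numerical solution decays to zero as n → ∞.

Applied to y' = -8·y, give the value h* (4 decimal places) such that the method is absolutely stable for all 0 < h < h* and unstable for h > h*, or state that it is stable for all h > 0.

(-2.5000,0); λ=-8 ⇒ h* = (5/2)/8 = 0.3125.

Set f=λy, z=hλ:
  k1=λy_n ⇒ h·k1=z·y_n;  k2=λ(1+3/8z)y_n ⇒ h·k2=z(1+3/8z)y_n
  y_{n+1}/y_n = 1 − 1/15z + 16/15z(1+3/8z) = 1 + z + 2/5z²
  ⇒ R(z) = 1 + z + 2/5z².

Need |R(x)|<1, x<0.
x=-1.11: |R|=0.3828
R=1: x+2/5x²=0 ⇒ x=−5/2=-2.5000; min R=1−1/(4·2/5)=0.3750>−1
Confirm numerically:
  x=-2.441: |R|=0.94239 <1
  x=-2.127: |R|=0.68265 <1
  x=-2.050: |R|=0.63100 <1
  x=-1.343: |R|=0.37846 <1
  x=-2.949: |R|=1.52964 >1
  x=-2.665: |R|=1.17589 >1
  x=-2.588: |R|=1.09110 >1
Interval (-2.5000, 0).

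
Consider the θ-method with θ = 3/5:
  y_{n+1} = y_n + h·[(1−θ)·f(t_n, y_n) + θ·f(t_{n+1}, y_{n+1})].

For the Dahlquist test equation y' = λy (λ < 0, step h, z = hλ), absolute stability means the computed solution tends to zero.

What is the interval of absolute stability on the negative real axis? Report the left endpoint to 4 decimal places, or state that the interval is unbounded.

With y'=λy (z=hλ):
  y_{n+1} = y_n + z·[2/5·y_n + 3/5·y_{n+1}] ⇒ (1 − 3/5z)y_{n+1} = (1 + 2/5z)y_n
  ⇒ R(z) = (1 + 2/5z)/(1 − 3/5z).

Solve |R(x)|<1 on ℝ⁻.
x=-1.23: |R|=0.2923
x=-2: |R|=0.0909
x=-10: |R|=0.4286
x=-100: |R|=0.6393
θ=3/5≥1/2 ⇒ |1+2/5x|<|1−3/5x| ∀x<0 ⇒ stable on all of ℝ⁻.

(−∞, 0) — no finite endpoint.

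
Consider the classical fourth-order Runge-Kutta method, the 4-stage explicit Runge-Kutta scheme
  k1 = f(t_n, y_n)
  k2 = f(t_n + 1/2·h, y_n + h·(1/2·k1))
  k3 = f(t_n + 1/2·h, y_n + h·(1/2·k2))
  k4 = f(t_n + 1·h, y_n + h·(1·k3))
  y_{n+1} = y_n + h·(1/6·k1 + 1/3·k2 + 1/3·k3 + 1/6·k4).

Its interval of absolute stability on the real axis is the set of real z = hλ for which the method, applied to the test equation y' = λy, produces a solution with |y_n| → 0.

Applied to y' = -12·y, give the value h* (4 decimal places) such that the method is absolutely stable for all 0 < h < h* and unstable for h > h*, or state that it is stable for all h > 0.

(-2.7853,0); λ=-12 ⇒ h* = 0.2321.

On y'=λy, z=hλ:
  order 4, 4-stage ⇒ R(z)=1+z+z^2/2+z^3/6+z^4/24
  (e.g. R(-1.36)=0.28810, |R|=0.28810)

Find x<0 with |R(x)|<1.
x=-1.36: |R|=0.2881
|R(-2.19)|=0.4159 |R(-1.03)|=0.3652 |R(-0.82)|=0.4431
Bisect:
  x_lo=-3.1037 |R|=1.5962  x_hi=-0.1674 |R|=0.8459
  mid=-1.63552 |R|=0.27093 →hi
  mid=-2.36960 |R|=0.53403 →hi
  mid=-2.73665 |R|=0.92910 →hi
  mid=-2.92017 |R|=1.22313 →lo
  mid=-2.82841 |R|=1.06697 →lo
  mid=-2.78253 |R|=0.99584 →hi
  mid=-2.80547 |R|=1.03084 →lo
  mid=-2.79400 |R|=1.01320 →lo
  ...
  [-2.78539,-2.78521] ⇒ x*=-2.7853
Interval (-2.7853, 0).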